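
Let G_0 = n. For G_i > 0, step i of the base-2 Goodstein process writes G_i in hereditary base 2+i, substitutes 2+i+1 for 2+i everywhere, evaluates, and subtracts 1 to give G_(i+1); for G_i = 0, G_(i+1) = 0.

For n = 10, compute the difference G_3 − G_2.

[0] 10 ≡ 2^(2 + 1) + 2 (base 2). Lift 3: 84. −1: 83.
[1] 83 ≡ 3^(3 + 1) + 2 (base 3). Lift 4: 1026. −1: 1025.
[2] 1025 ≡ 4^(4 + 1) + 1 (base 4). Lift 5: 15626. −1: 15625.

14600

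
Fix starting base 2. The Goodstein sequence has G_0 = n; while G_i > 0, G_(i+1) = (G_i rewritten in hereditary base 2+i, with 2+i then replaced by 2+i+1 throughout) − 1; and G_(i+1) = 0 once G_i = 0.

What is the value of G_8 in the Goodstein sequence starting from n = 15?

100077777775

i=0: 15 = 2^(2 + 1) + 2^2 + 2 + 1 (b=2); 2→3: 3^(3 + 1) + 3^3 + 3 + 1 = 112; 112−1 = 111
i=1: 111 = 3^(3 + 1) + 3^3 + 3 (b=3); 3→4: 4^(4 + 1) + 4^4 + 4 = 1284; 1284−1 = 1283
i=2: 1283 = 4^(4 + 1) + 4^4 + 3 (b=4); 4→5: 5^(5 + 1) + 5^5 + 3 = 18753; 18753−1 = 18752
i=3: 18752 = 5^(5 + 1) + 5^5 + 2 (b=5); 5→6: 6^(6 + 1) + 6^6 + 2 = 326594; 326594−1 = 326593
i=4: 326593 = 6^(6 + 1) + 6^6 + 1 (b=6); 6→7: 7^(7 + 1) + 7^7 + 1 = 6588345; 6588345−1 = 6588344
i=5: 6588344 = 7^(7 + 1) + 7^7 (b=7); 7→8: 8^(8 + 1) + 8^8 = 150994944; 150994944−1 = 150994943
i=6: 150994943 = 8^(8 + 1) + 7·8^7 + 7·8^6 + 7·8^5 + 7·8^4 + 7·8^3 + 7·8^2 + 7·8 + 7 (b=8); 8→9: 9^(9 + 1) + 7·9^7 + 7·9^6 + 7·9^5 + 7·9^4 + 7·9^3 + 7·9^2 + 7·9 + 7 = 3524450281; 3524450281−1 = 3524450280
i=7: 3524450280 = 9^(9 + 1) + 7·9^7 + 7·9^6 + 7·9^5 + 7·9^4 + 7·9^3 + 7·9^2 + 7·9 + 6 (b=9); 9→10: 10^(10 + 1) + 7·10^7 + 7·10^6 + 7·10^5 + 7·10^4 + 7·10^3 + 7·10^2 + 7·10 + 6 = 100077777776; 100077777776−1 = 100077777775
i=8: 100077777775 = 10^(10 + 1) + 7·10^7 + 7·10^6 + 7·10^5 + 7·10^4 + 7·10^3 + 7·10^2 + 7·10 + 5 (b=10); 10→11: 11^(11 + 1) + 7·11^7 + 7·11^6 + 7·11^5 + 7·11^4 + 7·11^3 + 7·11^2 + 7·11 + 5 = 3138578427935; 3138578427935−1 = 3138578427934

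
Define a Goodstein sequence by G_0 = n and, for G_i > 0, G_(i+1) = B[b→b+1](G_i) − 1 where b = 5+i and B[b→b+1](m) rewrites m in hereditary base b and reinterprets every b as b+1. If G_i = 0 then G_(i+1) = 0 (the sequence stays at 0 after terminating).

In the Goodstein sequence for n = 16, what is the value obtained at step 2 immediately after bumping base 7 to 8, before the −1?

22

base 5: 16 = 3·5 + 1; at 6: 3·6 + 1 = 19; next = 18
base 6: 18 = 3·6; at 7: 3·7 = 21; next = 20
base 7: 20 = 2·7 + 6; at 8: 2·8 + 6 = 22; next = 21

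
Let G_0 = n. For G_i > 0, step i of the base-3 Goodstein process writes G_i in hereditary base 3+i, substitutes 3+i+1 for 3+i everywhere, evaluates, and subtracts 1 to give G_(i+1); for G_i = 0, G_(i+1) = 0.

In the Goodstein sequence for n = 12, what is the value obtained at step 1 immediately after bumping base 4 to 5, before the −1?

G_0 = 12. HB_3(12) = 3^2 + 3. Bump = 20. G_1 = 19.
G_1 = 19. HB_4(19) = 4^2 + 3. Bump = 28. G_2 = 27.

28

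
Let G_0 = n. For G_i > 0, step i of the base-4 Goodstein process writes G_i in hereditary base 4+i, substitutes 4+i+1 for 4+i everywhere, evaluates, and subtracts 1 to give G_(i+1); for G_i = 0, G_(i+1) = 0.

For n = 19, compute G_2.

step 0: 19 = 4^2 + 3; sub 5 for 4: 5^2 + 3; = 28; G_1 = 28−1 = 27
step 1: 27 = 5^2 + 2; sub 6 for 5: 6^2 + 2; = 38; G_2 = 38−1 = 37
step 2: 37 = 6^2 + 1; sub 7 for 6: 7^2 + 1; = 50; G_3 = 50−1 = 49

37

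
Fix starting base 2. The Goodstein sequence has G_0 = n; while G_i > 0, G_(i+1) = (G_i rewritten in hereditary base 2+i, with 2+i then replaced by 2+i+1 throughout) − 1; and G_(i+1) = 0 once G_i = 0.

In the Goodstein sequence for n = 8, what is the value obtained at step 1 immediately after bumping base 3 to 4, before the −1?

[0] 8 ≡ 2^(2 + 1) (base 2). Lift 3: 81. −1: 80.
[1] 80 ≡ 2·3^3 + 2·3^2 + 2·3 + 2 (base 3). Lift 4: 554. −1: 553.

554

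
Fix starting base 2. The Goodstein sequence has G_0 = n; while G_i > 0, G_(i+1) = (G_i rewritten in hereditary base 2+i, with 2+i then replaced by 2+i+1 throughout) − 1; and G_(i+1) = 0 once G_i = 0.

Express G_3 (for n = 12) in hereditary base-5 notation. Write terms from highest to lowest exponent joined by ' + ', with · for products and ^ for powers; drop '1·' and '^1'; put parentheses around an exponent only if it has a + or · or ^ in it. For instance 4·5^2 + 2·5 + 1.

G_0 = 12. HB_2(12) = 2^(2 + 1) + 2^2. Bump = 108. G_1 = 107.
G_1 = 107. HB_3(107) = 3^(3 + 1) + 2·3^2 + 2·3 + 2. Bump = 1066. G_2 = 1065.
G_2 = 1065. HB_4(1065) = 4^(4 + 1) + 2·4^2 + 2·4 + 1. Bump = 15686. G_3 = 15685.

5^(5 + 1) + 2·5^2 + 2·5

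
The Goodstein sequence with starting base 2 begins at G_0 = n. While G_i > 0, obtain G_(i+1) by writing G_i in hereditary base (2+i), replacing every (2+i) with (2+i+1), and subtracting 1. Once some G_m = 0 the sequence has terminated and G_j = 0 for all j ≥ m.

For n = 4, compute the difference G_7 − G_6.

34

step 0: 4 = 2^2; sub 3 for 2: 3^3; = 27; G_1 = 27−1 = 26
step 1: 26 = 2·3^2 + 2·3 + 2; sub 4 for 3: 2·4^2 + 2·4 + 2; = 42; G_2 = 42−1 = 41
step 2: 41 = 2·4^2 + 2·4 + 1; sub 5 for 4: 2·5^2 + 2·5 + 1; = 61; G_3 = 61−1 = 60
step 3: 60 = 2·5^2 + 2·5; sub 6 for 5: 2·6^2 + 2·6; = 84; G_4 = 84−1 = 83
step 4: 83 = 2·6^2 + 6 + 5; sub 7 for 6: 2·7^2 + 7 + 5; = 110; G_5 = 110−1 = 109
step 5: 109 = 2·7^2 + 7 + 4; sub 8 for 7: 2·8^2 + 8 + 4; = 140; G_6 = 140−1 = 139
step 6: 139 = 2·8^2 + 8 + 3; sub 9 for 8: 2·9^2 + 9 + 3; = 174; G_7 = 174−1 = 173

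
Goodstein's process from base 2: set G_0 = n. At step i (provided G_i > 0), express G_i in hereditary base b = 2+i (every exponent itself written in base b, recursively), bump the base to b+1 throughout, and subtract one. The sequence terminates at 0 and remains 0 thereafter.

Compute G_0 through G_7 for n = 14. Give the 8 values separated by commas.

14, 110, 1281, 18750, 326591, 5862840, 134404971, 3487116548

step 0: 14 = 2^(2 + 1) + 2^2 + 2; sub 3 for 2: 3^(3 + 1) + 3^3 + 3; = 111; G_1 = 111−1 = 110
step 1: 110 = 3^(3 + 1) + 3^3 + 2; sub 4 for 3: 4^(4 + 1) + 4^4 + 2; = 1282; G_2 = 1282−1 = 1281
step 2: 1281 = 4^(4 + 1) + 4^4 + 1; sub 5 for 4: 5^(5 + 1) + 5^5 + 1; = 18751; G_3 = 18751−1 = 18750
step 3: 18750 = 5^(5 + 1) + 5^5; sub 6 for 5: 6^(6 + 1) + 6^6; = 326592; G_4 = 326592−1 = 326591
step 4: 326591 = 6^(6 + 1) + 5·6^5 + 5·6^4 + 5·6^3 + 5·6^2 + 5·6 + 5; sub 7 for 6: 7^(7 + 1) + 5·7^5 + 5·7^4 + 5·7^3 + 5·7^2 + 5·7 + 5; = 5862841; G_5 = 5862841−1 = 5862840
step 5: 5862840 = 7^(7 + 1) + 5·7^5 + 5·7^4 + 5·7^3 + 5·7^2 + 5·7 + 4; sub 8 for 7: 8^(8 + 1) + 5·8^5 + 5·8^4 + 5·8^3 + 5·8^2 + 5·8 + 4; = 134404972; G_6 = 134404972−1 = 134404971
step 6: 134404971 = 8^(8 + 1) + 5·8^5 + 5·8^4 + 5·8^3 + 5·8^2 + 5·8 + 3; sub 9 for 8: 9^(9 + 1) + 5·9^5 + 5·9^4 + 5·9^3 + 5·9^2 + 5·9 + 3; = 3487116549; G_7 = 3487116549−1 = 3487116548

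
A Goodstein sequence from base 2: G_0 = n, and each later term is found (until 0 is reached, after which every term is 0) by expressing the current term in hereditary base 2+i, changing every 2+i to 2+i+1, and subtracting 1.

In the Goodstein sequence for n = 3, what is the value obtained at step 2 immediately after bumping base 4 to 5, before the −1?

G_0 = 3. HB_2(3) = 2 + 1. Bump = 4. G_1 = 3.
G_1 = 3. HB_3(3) = 3. Bump = 4. G_2 = 3.
G_2 = 3. HB_4(3) = 3. Bump = 3. G_3 = 2.

3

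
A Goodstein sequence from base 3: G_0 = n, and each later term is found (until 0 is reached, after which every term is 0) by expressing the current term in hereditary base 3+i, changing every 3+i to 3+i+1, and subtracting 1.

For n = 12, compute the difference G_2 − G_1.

8

base 3: 12 = 3^2 + 3; at 4: 4^2 + 4 = 20; next = 19
base 4: 19 = 4^2 + 3; at 5: 5^2 + 3 = 28; next = 27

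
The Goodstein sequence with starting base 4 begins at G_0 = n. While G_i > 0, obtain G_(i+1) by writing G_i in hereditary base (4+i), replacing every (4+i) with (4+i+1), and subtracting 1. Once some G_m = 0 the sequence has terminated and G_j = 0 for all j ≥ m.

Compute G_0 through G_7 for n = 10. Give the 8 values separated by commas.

i=0: 10 = 2·4 + 2 (b=4); 4→5: 2·5 + 2 = 12; 12−1 = 11
i=1: 11 = 2·5 + 1 (b=5); 5→6: 2·6 + 1 = 13; 13−1 = 12
i=2: 12 = 2·6 (b=6); 6→7: 2·7 = 14; 14−1 = 13
i=3: 13 = 7 + 6 (b=7); 7→8: 8 + 6 = 14; 14−1 = 13
i=4: 13 = 8 + 5 (b=8); 8→9: 9 + 5 = 14; 14−1 = 13
i=5: 13 = 9 + 4 (b=9); 9→10: 10 + 4 = 14; 14−1 = 13
i=6: 13 = 10 + 3 (b=10); 10→11: 11 + 3 = 14; 14−1 = 13

10, 11, 12, 13, 13, 13, 13, 13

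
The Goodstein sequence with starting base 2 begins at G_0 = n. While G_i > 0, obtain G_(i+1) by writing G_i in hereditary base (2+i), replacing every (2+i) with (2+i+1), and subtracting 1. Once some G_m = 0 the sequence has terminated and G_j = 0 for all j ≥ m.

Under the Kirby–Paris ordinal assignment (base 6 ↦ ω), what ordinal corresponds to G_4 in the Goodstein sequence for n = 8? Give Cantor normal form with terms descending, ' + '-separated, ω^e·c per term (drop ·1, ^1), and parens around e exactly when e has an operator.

ω^ω·2 + ω^2·2 + ω + 5

i=0: 8 = 2^(2 + 1) (b=2); 2→3: 3^(3 + 1) = 81; 81−1 = 80
i=1: 80 = 2·3^3 + 2·3^2 + 2·3 + 2 (b=3); 3→4: 2·4^4 + 2·4^2 + 2·4 + 2 = 554; 554−1 = 553
i=2: 553 = 2·4^4 + 2·4^2 + 2·4 + 1 (b=4); 4→5: 2·5^5 + 2·5^2 + 2·5 + 1 = 6311; 6311−1 = 6310
i=3: 6310 = 2·5^5 + 2·5^2 + 2·5 (b=5); 5→6: 2·6^6 + 2·6^2 + 2·6 = 93396; 93396−1 = 93395
i=4: 93395 = 2·6^6 + 2·6^2 + 6 + 5 (b=6); 6→7: 2·7^7 + 2·7^2 + 7 + 5 = 1647196; 1647196−1 = 1647195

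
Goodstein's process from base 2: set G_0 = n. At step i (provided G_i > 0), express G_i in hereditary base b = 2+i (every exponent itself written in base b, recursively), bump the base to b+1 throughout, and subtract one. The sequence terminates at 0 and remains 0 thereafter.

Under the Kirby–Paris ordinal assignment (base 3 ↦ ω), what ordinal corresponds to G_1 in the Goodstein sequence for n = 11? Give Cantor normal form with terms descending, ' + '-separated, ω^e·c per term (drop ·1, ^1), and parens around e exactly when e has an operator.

step 0: 11 = 2^(2 + 1) + 2 + 1; sub 3 for 2: 3^(3 + 1) + 3 + 1; = 85; G_1 = 85−1 = 84
step 1: 84 = 3^(3 + 1) + 3; sub 4 for 3: 4^(4 + 1) + 4; = 1028; G_2 = 1028−1 = 1027

ω^(ω + 1) + ω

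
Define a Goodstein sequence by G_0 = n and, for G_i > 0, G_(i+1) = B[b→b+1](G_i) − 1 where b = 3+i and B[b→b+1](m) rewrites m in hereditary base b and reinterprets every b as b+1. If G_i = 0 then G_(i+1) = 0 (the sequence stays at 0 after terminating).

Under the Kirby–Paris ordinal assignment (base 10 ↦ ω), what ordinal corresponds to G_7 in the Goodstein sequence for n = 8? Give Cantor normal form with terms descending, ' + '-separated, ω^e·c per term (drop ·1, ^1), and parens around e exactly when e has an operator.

ω + 1

step 0: 8 = 2·3 + 2; sub 4 for 3: 2·4 + 2; = 10; G_1 = 10−1 = 9
step 1: 9 = 2·4 + 1; sub 5 for 4: 2·5 + 1; = 11; G_2 = 11−1 = 10
step 2: 10 = 2·5; sub 6 for 5: 2·6; = 12; G_3 = 12−1 = 11
step 3: 11 = 6 + 5; sub 7 for 6: 7 + 5; = 12; G_4 = 12−1 = 11
step 4: 11 = 7 + 4; sub 8 for 7: 8 + 4; = 12; G_5 = 12−1 = 11
step 5: 11 = 8 + 3; sub 9 for 8: 9 + 3; = 12; G_6 = 12−1 = 11
step 6: 11 = 9 + 2; sub 10 for 9: 10 + 2; = 12; G_7 = 12−1 = 11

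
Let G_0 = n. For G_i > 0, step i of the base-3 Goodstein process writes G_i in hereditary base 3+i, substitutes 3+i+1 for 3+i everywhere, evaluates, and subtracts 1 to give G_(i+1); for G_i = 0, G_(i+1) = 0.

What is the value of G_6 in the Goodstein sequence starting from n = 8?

11

step 0: 8 = 2·3 + 2; sub 4 for 3: 2·4 + 2; = 10; G_1 = 10−1 = 9
step 1: 9 = 2·4 + 1; sub 5 for 4: 2·5 + 1; = 11; G_2 = 11−1 = 10
step 2: 10 = 2·5; sub 6 for 5: 2·6; = 12; G_3 = 12−1 = 11
step 3: 11 = 6 + 5; sub 7 for 6: 7 + 5; = 12; G_4 = 12−1 = 11
step 4: 11 = 7 + 4; sub 8 for 7: 8 + 4; = 12; G_5 = 12−1 = 11
step 5: 11 = 8 + 3; sub 9 for 8: 9 + 3; = 12; G_6 = 12−1 = 11
step 6: 11 = 9 + 2; sub 10 for 9: 10 + 2; = 12; G_7 = 12−1 = 11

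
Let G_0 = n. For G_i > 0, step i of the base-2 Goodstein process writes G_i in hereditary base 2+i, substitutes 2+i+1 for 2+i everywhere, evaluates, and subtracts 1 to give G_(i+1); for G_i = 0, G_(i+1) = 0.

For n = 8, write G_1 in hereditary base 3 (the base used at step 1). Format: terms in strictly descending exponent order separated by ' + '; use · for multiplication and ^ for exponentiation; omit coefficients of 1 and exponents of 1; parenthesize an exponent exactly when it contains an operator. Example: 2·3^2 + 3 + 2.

2·3^3 + 2·3^2 + 2·3 + 2

i=0: 8 = 2^(2 + 1) (b=2); 2→3: 3^(3 + 1) = 81; 81−1 = 80
i=1: 80 = 2·3^3 + 2·3^2 + 2·3 + 2 (b=3); 3→4: 2·4^4 + 2·4^2 + 2·4 + 2 = 554; 554−1 = 553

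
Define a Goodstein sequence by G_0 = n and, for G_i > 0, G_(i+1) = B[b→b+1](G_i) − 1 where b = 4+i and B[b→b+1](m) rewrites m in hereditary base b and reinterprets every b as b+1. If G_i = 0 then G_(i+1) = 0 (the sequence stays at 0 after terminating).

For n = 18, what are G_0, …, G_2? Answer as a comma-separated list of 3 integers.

18, 26, 36

(0) 18|_4 = 4^2 + 2 ↦ 5^2 + 2|_5 = 27 ⇒ 26
(1) 26|_5 = 5^2 + 1 ↦ 6^2 + 1|_6 = 37 ⇒ 36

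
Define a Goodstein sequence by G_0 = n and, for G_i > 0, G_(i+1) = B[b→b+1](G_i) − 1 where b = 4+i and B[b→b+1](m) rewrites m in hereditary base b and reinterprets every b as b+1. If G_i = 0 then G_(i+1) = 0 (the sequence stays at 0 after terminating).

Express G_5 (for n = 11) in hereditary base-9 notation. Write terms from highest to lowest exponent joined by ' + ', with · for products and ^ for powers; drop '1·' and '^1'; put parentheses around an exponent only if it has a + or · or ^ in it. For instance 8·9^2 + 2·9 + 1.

9 + 6

i=0: 11 = 2·4 + 3 (b=4); 4→5: 2·5 + 3 = 13; 13−1 = 12
i=1: 12 = 2·5 + 2 (b=5); 5→6: 2·6 + 2 = 14; 14−1 = 13
i=2: 13 = 2·6 + 1 (b=6); 6→7: 2·7 + 1 = 15; 15−1 = 14
i=3: 14 = 2·7 (b=7); 7→8: 2·8 = 16; 16−1 = 15
i=4: 15 = 8 + 7 (b=8); 8→9: 9 + 7 = 16; 16−1 = 15
i=5: 15 = 9 + 6 (b=9); 9→10: 10 + 6 = 16; 16−1 = 15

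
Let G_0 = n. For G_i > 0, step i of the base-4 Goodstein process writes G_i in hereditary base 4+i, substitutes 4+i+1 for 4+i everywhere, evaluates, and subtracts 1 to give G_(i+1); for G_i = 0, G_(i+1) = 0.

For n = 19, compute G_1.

27

(0) 19|_4 = 4^2 + 3 ↦ 5^2 + 3|_5 = 28 ⇒ 27
(1) 27|_5 = 5^2 + 2 ↦ 6^2 + 2|_6 = 38 ⇒ 37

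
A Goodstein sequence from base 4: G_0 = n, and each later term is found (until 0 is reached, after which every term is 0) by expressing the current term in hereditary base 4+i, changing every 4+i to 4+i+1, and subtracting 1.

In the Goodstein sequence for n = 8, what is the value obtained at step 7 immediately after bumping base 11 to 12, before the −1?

step 0: 8 = 2·4; sub 5 for 4: 2·5; = 10; G_1 = 10−1 = 9
step 1: 9 = 5 + 4; sub 6 for 5: 6 + 4; = 10; G_2 = 10−1 = 9
step 2: 9 = 6 + 3; sub 7 for 6: 7 + 3; = 10; G_3 = 10−1 = 9
step 3: 9 = 7 + 2; sub 8 for 7: 8 + 2; = 10; G_4 = 10−1 = 9
step 4: 9 = 8 + 1; sub 9 for 8: 9 + 1; = 10; G_5 = 10−1 = 9
step 5: 9 = 9; sub 10 for 9: 10; = 10; G_6 = 10−1 = 9
step 6: 9 = 9; sub 11 for 10: 9; = 9; G_7 = 9−1 = 8

8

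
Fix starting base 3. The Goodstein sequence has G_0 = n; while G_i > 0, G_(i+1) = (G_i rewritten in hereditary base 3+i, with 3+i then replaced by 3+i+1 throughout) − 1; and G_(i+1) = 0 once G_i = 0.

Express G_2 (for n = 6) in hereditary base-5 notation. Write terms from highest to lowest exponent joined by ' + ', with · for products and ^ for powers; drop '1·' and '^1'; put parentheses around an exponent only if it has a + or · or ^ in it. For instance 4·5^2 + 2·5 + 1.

[0] 6 ≡ 2·3 (base 3). Lift 4: 8. −1: 7.
[1] 7 ≡ 4 + 3 (base 4). Lift 5: 8. −1: 7.

5 + 2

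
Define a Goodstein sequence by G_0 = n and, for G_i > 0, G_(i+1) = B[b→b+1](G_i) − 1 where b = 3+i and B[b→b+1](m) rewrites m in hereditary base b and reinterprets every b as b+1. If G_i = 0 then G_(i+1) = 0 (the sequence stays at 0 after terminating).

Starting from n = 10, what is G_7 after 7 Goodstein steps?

base 3: 10 = 3^2 + 1; at 4: 4^2 + 1 = 17; next = 16
base 4: 16 = 4^2; at 5: 5^2 = 25; next = 24
base 5: 24 = 4·5 + 4; at 6: 4·6 + 4 = 28; next = 27
base 6: 27 = 4·6 + 3; at 7: 4·7 + 3 = 31; next = 30
base 7: 30 = 4·7 + 2; at 8: 4·8 + 2 = 34; next = 33
base 8: 33 = 4·8 + 1; at 9: 4·9 + 1 = 37; next = 36
base 9: 36 = 4·9; at 10: 4·10 = 40; next = 39
base 10: 39 = 3·10 + 9; at 11: 3·11 + 9 = 42; next = 41

39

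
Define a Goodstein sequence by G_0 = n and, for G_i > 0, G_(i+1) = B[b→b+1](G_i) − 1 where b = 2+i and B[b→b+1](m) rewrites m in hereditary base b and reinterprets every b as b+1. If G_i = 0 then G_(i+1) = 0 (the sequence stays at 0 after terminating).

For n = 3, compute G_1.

base 2: 3 = 2 + 1; at 3: 3 + 1 = 4; next = 3
base 3: 3 = 3; at 4: 4 = 4; next = 3

3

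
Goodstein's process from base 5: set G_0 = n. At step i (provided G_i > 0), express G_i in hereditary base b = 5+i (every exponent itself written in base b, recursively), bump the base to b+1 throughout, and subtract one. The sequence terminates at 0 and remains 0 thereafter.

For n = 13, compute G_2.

(0) 13|_5 = 2·5 + 3 ↦ 2·6 + 3|_6 = 15 ⇒ 14
(1) 14|_6 = 2·6 + 2 ↦ 2·7 + 2|_7 = 16 ⇒ 15
(2) 15|_7 = 2·7 + 1 ↦ 2·8 + 1|_8 = 17 ⇒ 16

15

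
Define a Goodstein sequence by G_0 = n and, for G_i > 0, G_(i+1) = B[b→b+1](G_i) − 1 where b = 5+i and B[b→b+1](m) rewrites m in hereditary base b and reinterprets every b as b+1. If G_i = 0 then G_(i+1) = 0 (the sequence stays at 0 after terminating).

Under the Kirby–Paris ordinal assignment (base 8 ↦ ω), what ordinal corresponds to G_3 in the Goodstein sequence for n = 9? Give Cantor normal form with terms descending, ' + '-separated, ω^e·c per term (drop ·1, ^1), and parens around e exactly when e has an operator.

ω + 1

base 5: 9 = 5 + 4; at 6: 6 + 4 = 10; next = 9
base 6: 9 = 6 + 3; at 7: 7 + 3 = 10; next = 9
base 7: 9 = 7 + 2; at 8: 8 + 2 = 10; next = 9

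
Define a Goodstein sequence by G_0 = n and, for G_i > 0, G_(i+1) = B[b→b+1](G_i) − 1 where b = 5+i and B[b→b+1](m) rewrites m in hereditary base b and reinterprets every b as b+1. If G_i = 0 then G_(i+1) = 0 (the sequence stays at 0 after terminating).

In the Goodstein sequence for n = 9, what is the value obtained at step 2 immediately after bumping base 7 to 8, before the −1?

G_0 = 9. HB_5(9) = 5 + 4. Bump = 10. G_1 = 9.
G_1 = 9. HB_6(9) = 6 + 3. Bump = 10. G_2 = 9.
G_2 = 9. HB_7(9) = 7 + 2. Bump = 10. G_3 = 9.

10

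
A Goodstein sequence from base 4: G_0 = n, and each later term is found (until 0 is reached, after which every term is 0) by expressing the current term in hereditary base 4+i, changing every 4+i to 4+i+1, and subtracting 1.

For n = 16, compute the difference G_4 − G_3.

G_0 = 16. HB_4(16) = 4^2. Bump = 25. G_1 = 24.
G_1 = 24. HB_5(24) = 4·5 + 4. Bump = 28. G_2 = 27.
G_2 = 27. HB_6(27) = 4·6 + 3. Bump = 31. G_3 = 30.
G_3 = 30. HB_7(30) = 4·7 + 2. Bump = 34. G_4 = 33.

3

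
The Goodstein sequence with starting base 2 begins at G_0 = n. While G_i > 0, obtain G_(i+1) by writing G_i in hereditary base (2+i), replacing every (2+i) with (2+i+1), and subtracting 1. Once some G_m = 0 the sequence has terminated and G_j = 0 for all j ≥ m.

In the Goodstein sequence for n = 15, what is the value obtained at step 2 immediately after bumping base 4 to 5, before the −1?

i=0: 15 = 2^(2 + 1) + 2^2 + 2 + 1 (b=2); 2→3: 3^(3 + 1) + 3^3 + 3 + 1 = 112; 112−1 = 111
i=1: 111 = 3^(3 + 1) + 3^3 + 3 (b=3); 3→4: 4^(4 + 1) + 4^4 + 4 = 1284; 1284−1 = 1283
i=2: 1283 = 4^(4 + 1) + 4^4 + 3 (b=4); 4→5: 5^(5 + 1) + 5^5 + 3 = 18753; 18753−1 = 18752

18753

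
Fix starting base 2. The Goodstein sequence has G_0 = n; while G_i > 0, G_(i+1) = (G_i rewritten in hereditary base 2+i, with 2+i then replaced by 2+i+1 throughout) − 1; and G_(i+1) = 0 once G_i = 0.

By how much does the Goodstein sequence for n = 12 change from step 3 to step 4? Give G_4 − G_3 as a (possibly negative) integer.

264334

(0) 12|_2 = 2^(2 + 1) + 2^2 ↦ 3^(3 + 1) + 3^3|_3 = 108 ⇒ 107
(1) 107|_3 = 3^(3 + 1) + 2·3^2 + 2·3 + 2 ↦ 4^(4 + 1) + 2·4^2 + 2·4 + 2|_4 = 1066 ⇒ 1065
(2) 1065|_4 = 4^(4 + 1) + 2·4^2 + 2·4 + 1 ↦ 5^(5 + 1) + 2·5^2 + 2·5 + 1|_5 = 15686 ⇒ 15685
(3) 15685|_5 = 5^(5 + 1) + 2·5^2 + 2·5 ↦ 6^(6 + 1) + 2·6^2 + 2·6|_6 = 280020 ⇒ 280019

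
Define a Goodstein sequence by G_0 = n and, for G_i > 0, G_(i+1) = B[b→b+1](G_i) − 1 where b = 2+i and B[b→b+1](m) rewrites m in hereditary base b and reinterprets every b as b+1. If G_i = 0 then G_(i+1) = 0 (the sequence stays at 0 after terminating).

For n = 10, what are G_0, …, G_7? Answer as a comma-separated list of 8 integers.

[0] 10 ≡ 2^(2 + 1) + 2 (base 2). Lift 3: 84. −1: 83.
[1] 83 ≡ 3^(3 + 1) + 2 (base 3). Lift 4: 1026. −1: 1025.
[2] 1025 ≡ 4^(4 + 1) + 1 (base 4). Lift 5: 15626. −1: 15625.
[3] 15625 ≡ 5^(5 + 1) (base 5). Lift 6: 279936. −1: 279935.
[4] 279935 ≡ 5·6^6 + 5·6^5 + 5·6^4 + 5·6^3 + 5·6^2 + 5·6 + 5 (base 6). Lift 7: 4215755. −1: 4215754.
[5] 4215754 ≡ 5·7^7 + 5·7^5 + 5·7^4 + 5·7^3 + 5·7^2 + 5·7 + 4 (base 7). Lift 8: 84073324. −1: 84073323.
[6] 84073323 ≡ 5·8^8 + 5·8^5 + 5·8^4 + 5·8^3 + 5·8^2 + 5·8 + 3 (base 8). Lift 9: 1937434593. −1: 1937434592.

10, 83, 1025, 15625, 279935, 4215754, 84073323, 1937434592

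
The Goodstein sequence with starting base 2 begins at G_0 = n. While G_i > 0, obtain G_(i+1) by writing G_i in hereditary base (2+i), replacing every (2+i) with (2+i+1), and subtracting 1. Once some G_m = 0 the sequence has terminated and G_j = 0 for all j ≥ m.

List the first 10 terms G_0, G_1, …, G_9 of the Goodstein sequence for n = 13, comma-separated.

(0) 13|_2 = 2^(2 + 1) + 2^2 + 1 ↦ 3^(3 + 1) + 3^3 + 1|_3 = 109 ⇒ 108
(1) 108|_3 = 3^(3 + 1) + 3^3 ↦ 4^(4 + 1) + 4^4|_4 = 1280 ⇒ 1279
(2) 1279|_4 = 4^(4 + 1) + 3·4^3 + 3·4^2 + 3·4 + 3 ↦ 5^(5 + 1) + 3·5^3 + 3·5^2 + 3·5 + 3|_5 = 16093 ⇒ 16092
(3) 16092|_5 = 5^(5 + 1) + 3·5^3 + 3·5^2 + 3·5 + 2 ↦ 6^(6 + 1) + 3·6^3 + 3·6^2 + 3·6 + 2|_6 = 280712 ⇒ 280711
(4) 280711|_6 = 6^(6 + 1) + 3·6^3 + 3·6^2 + 3·6 + 1 ↦ 7^(7 + 1) + 3·7^3 + 3·7^2 + 3·7 + 1|_7 = 5765999 ⇒ 5765998
(5) 5765998|_7 = 7^(7 + 1) + 3·7^3 + 3·7^2 + 3·7 ↦ 8^(8 + 1) + 3·8^3 + 3·8^2 + 3·8|_8 = 134219480 ⇒ 134219479
(6) 134219479|_8 = 8^(8 + 1) + 3·8^3 + 3·8^2 + 2·8 + 7 ↦ 9^(9 + 1) + 3·9^3 + 3·9^2 + 2·9 + 7|_9 = 3486786856 ⇒ 3486786855
(7) 3486786855|_9 = 9^(9 + 1) + 3·9^3 + 3·9^2 + 2·9 + 6 ↦ 10^(10 + 1) + 3·10^3 + 3·10^2 + 2·10 + 6|_10 = 100000003326 ⇒ 100000003325
(8) 100000003325|_10 = 10^(10 + 1) + 3·10^3 + 3·10^2 + 2·10 + 5 ↦ 11^(11 + 1) + 3·11^3 + 3·11^2 + 2·11 + 5|_11 = 3138428381104 ⇒ 3138428381103

13, 108, 1279, 16092, 280711, 5765998, 134219479, 3486786855, 100000003325, 3138428381103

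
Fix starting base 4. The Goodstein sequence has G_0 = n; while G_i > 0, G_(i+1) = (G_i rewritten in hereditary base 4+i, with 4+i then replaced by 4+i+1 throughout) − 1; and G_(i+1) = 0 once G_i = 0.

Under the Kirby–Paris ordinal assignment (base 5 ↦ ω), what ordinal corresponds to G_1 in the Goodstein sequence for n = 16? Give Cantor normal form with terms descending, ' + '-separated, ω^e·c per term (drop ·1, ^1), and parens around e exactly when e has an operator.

ω·4 + 4

[0] 16 ≡ 4^2 (base 4). Lift 5: 25. −1: 24.
[1] 24 ≡ 4·5 + 4 (base 5). Lift 6: 28. −1: 27.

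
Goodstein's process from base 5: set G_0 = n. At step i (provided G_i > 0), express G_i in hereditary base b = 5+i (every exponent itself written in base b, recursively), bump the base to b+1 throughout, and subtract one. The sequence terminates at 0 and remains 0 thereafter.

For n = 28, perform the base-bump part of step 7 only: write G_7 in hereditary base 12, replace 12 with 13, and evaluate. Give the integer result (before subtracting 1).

109

i=0: 28 = 5^2 + 3 (b=5); 5→6: 6^2 + 3 = 39; 39−1 = 38
i=1: 38 = 6^2 + 2 (b=6); 6→7: 7^2 + 2 = 51; 51−1 = 50
i=2: 50 = 7^2 + 1 (b=7); 7→8: 8^2 + 1 = 65; 65−1 = 64
i=3: 64 = 8^2 (b=8); 8→9: 9^2 = 81; 81−1 = 80
i=4: 80 = 8·9 + 8 (b=9); 9→10: 8·10 + 8 = 88; 88−1 = 87
i=5: 87 = 8·10 + 7 (b=10); 10→11: 8·11 + 7 = 95; 95−1 = 94
i=6: 94 = 8·11 + 6 (b=11); 11→12: 8·12 + 6 = 102; 102−1 = 101
i=7: 101 = 8·12 + 5 (b=12); 12→13: 8·13 + 5 = 109; 109−1 = 108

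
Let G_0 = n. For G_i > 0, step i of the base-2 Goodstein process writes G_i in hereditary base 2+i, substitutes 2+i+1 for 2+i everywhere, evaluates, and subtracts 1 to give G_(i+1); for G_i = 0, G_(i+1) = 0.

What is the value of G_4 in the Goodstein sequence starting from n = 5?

775

G_0=5  [base 2] 2^2 + 1  →[2↦3]→  3^3 + 1 = 28  −1 ⇒ G_1=27
G_1=27  [base 3] 3^3  →[3↦4]→  4^4 = 256  −1 ⇒ G_2=255
G_2=255  [base 4] 3·4^3 + 3·4^2 + 3·4 + 3  →[4↦5]→  3·5^3 + 3·5^2 + 3·5 + 3 = 468  −1 ⇒ G_3=467
G_3=467  [base 5] 3·5^3 + 3·5^2 + 3·5 + 2  →[5↦6]→  3·6^3 + 3·6^2 + 3·6 + 2 = 776  −1 ⇒ G_4=775
G_4=775  [base 6] 3·6^3 + 3·6^2 + 3·6 + 1  →[6↦7]→  3·7^3 + 3·7^2 + 3·7 + 1 = 1198  −1 ⇒ G_5=1197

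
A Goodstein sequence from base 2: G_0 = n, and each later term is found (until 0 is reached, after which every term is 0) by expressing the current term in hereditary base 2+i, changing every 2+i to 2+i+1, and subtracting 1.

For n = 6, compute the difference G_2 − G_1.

228

(0) 6|_2 = 2^2 + 2 ↦ 3^3 + 3|_3 = 30 ⇒ 29
(1) 29|_3 = 3^3 + 2 ↦ 4^4 + 2|_4 = 258 ⇒ 257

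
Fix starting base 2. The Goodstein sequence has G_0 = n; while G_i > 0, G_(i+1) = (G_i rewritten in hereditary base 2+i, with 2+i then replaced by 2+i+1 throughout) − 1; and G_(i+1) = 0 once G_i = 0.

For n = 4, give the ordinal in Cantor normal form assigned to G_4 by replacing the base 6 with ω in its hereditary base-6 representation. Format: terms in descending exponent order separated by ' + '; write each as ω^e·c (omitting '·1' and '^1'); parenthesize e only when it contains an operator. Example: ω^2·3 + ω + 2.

ω^2·2 + ω + 5

base 2: 4 = 2^2; at 3: 3^3 = 27; next = 26
base 3: 26 = 2·3^2 + 2·3 + 2; at 4: 2·4^2 + 2·4 + 2 = 42; next = 41
base 4: 41 = 2·4^2 + 2·4 + 1; at 5: 2·5^2 + 2·5 + 1 = 61; next = 60
base 5: 60 = 2·5^2 + 2·5; at 6: 2·6^2 + 2·6 = 84; next = 83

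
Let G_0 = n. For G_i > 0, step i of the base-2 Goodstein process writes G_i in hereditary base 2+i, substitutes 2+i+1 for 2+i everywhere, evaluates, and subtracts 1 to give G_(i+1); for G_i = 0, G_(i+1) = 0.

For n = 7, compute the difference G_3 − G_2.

base 2: 7 = 2^2 + 2 + 1; at 3: 3^3 + 3 + 1 = 31; next = 30
base 3: 30 = 3^3 + 3; at 4: 4^4 + 4 = 260; next = 259
base 4: 259 = 4^4 + 3; at 5: 5^5 + 3 = 3128; next = 3127

2868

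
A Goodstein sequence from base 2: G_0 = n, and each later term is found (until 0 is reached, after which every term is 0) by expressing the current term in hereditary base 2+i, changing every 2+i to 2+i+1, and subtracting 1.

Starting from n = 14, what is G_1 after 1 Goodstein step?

14 —HB2→ 2^(2 + 1) + 2^2 + 2 —bump→ 3^(3 + 1) + 3^3 + 3 = 111 —(−1)→ 110
110 —HB3→ 3^(3 + 1) + 3^3 + 2 —bump→ 4^(4 + 1) + 4^4 + 2 = 1282 —(−1)→ 1281

110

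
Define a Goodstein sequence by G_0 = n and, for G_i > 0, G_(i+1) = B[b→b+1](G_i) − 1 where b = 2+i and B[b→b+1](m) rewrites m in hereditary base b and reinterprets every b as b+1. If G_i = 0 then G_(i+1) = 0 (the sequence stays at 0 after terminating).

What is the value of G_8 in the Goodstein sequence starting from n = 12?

i=0: 12 = 2^(2 + 1) + 2^2 (b=2); 2→3: 3^(3 + 1) + 3^3 = 108; 108−1 = 107
i=1: 107 = 3^(3 + 1) + 2·3^2 + 2·3 + 2 (b=3); 3→4: 4^(4 + 1) + 2·4^2 + 2·4 + 2 = 1066; 1066−1 = 1065
i=2: 1065 = 4^(4 + 1) + 2·4^2 + 2·4 + 1 (b=4); 4→5: 5^(5 + 1) + 2·5^2 + 2·5 + 1 = 15686; 15686−1 = 15685
i=3: 15685 = 5^(5 + 1) + 2·5^2 + 2·5 (b=5); 5→6: 6^(6 + 1) + 2·6^2 + 2·6 = 280020; 280020−1 = 280019
i=4: 280019 = 6^(6 + 1) + 2·6^2 + 6 + 5 (b=6); 6→7: 7^(7 + 1) + 2·7^2 + 7 + 5 = 5764911; 5764911−1 = 5764910
i=5: 5764910 = 7^(7 + 1) + 2·7^2 + 7 + 4 (b=7); 7→8: 8^(8 + 1) + 2·8^2 + 8 + 4 = 134217868; 134217868−1 = 134217867
i=6: 134217867 = 8^(8 + 1) + 2·8^2 + 8 + 3 (b=8); 8→9: 9^(9 + 1) + 2·9^2 + 9 + 3 = 3486784575; 3486784575−1 = 3486784574
i=7: 3486784574 = 9^(9 + 1) + 2·9^2 + 9 + 2 (b=9); 9→10: 10^(10 + 1) + 2·10^2 + 10 + 2 = 100000000212; 100000000212−1 = 100000000211
i=8: 100000000211 = 10^(10 + 1) + 2·10^2 + 10 + 1 (b=10); 10→11: 11^(11 + 1) + 2·11^2 + 11 + 1 = 3138428376975; 3138428376975−1 = 3138428376974

100000000211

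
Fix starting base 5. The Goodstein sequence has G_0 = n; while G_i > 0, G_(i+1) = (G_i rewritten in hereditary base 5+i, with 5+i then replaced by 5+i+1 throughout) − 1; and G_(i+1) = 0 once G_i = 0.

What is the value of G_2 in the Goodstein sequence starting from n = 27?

49

27 —HB5→ 5^2 + 2 —bump→ 6^2 + 2 = 38 —(−1)→ 37
37 —HB6→ 6^2 + 1 —bump→ 7^2 + 1 = 50 —(−1)→ 49
49 —HB7→ 7^2 —bump→ 8^2 = 64 —(−1)→ 63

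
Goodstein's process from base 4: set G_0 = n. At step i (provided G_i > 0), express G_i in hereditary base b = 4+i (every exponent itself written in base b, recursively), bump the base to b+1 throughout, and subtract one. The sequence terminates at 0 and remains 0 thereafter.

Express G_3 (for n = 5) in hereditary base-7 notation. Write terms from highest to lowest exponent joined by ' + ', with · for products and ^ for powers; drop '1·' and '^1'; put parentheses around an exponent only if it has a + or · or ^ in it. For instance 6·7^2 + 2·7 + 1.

base 4: 5 = 4 + 1; at 5: 5 + 1 = 6; next = 5
base 5: 5 = 5; at 6: 6 = 6; next = 5
base 6: 5 = 5; at 7: 5 = 5; next = 4

4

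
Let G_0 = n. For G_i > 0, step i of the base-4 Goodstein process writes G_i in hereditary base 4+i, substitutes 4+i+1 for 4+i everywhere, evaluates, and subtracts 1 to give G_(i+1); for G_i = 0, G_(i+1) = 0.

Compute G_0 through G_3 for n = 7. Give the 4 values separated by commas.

7, 7, 7, 7

(0) 7|_4 = 4 + 3 ↦ 5 + 3|_5 = 8 ⇒ 7
(1) 7|_5 = 5 + 2 ↦ 6 + 2|_6 = 8 ⇒ 7
(2) 7|_6 = 6 + 1 ↦ 7 + 1|_7 = 8 ⇒ 7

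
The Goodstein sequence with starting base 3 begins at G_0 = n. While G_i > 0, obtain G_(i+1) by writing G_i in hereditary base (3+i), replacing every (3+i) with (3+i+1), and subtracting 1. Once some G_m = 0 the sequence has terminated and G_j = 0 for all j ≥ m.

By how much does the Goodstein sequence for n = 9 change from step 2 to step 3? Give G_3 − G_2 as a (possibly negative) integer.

2

9 —HB3→ 3^2 —bump→ 4^2 = 16 —(−1)→ 15
15 —HB4→ 3·4 + 3 —bump→ 3·5 + 3 = 18 —(−1)→ 17
17 —HB5→ 3·5 + 2 —bump→ 3·6 + 2 = 20 —(−1)→ 19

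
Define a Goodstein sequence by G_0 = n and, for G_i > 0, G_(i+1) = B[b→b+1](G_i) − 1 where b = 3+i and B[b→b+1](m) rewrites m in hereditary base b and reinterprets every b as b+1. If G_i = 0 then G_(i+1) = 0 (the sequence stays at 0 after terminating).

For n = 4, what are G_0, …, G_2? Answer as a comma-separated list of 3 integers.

4, 4, 4

4 —HB3→ 3 + 1 —bump→ 4 + 1 = 5 —(−1)→ 4
4 —HB4→ 4 —bump→ 5 = 5 —(−1)→ 4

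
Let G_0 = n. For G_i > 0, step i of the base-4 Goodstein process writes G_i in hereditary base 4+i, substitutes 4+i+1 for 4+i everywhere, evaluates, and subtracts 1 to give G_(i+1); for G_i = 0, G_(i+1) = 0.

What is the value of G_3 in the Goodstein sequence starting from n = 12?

step 0: 12 = 3·4; sub 5 for 4: 3·5; = 15; G_1 = 15−1 = 14
step 1: 14 = 2·5 + 4; sub 6 for 5: 2·6 + 4; = 16; G_2 = 16−1 = 15
step 2: 15 = 2·6 + 3; sub 7 for 6: 2·7 + 3; = 17; G_3 = 17−1 = 16
step 3: 16 = 2·7 + 2; sub 8 for 7: 2·8 + 2; = 18; G_4 = 18−1 = 17

16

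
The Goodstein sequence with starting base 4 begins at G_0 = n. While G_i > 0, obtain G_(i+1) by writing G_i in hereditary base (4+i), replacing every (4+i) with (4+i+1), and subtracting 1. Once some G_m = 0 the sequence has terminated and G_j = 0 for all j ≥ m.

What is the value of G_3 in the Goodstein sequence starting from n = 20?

51

20 —HB4→ 4^2 + 4 —bump→ 5^2 + 5 = 30 —(−1)→ 29
29 —HB5→ 5^2 + 4 —bump→ 6^2 + 4 = 40 —(−1)→ 39
39 —HB6→ 6^2 + 3 —bump→ 7^2 + 3 = 52 —(−1)→ 51
51 —HB7→ 7^2 + 2 —bump→ 8^2 + 2 = 66 —(−1)→ 65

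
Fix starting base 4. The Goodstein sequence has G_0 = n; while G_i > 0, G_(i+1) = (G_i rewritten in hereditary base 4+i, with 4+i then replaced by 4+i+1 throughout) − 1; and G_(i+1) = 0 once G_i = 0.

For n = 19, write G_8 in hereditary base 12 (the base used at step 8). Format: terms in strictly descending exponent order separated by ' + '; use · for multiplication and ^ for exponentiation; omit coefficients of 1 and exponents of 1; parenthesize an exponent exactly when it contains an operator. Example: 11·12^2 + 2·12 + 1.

base 4: 19 = 4^2 + 3; at 5: 5^2 + 3 = 28; next = 27
base 5: 27 = 5^2 + 2; at 6: 6^2 + 2 = 38; next = 37
base 6: 37 = 6^2 + 1; at 7: 7^2 + 1 = 50; next = 49
base 7: 49 = 7^2; at 8: 8^2 = 64; next = 63
base 8: 63 = 7·8 + 7; at 9: 7·9 + 7 = 70; next = 69
base 9: 69 = 7·9 + 6; at 10: 7·10 + 6 = 76; next = 75
base 10: 75 = 7·10 + 5; at 11: 7·11 + 5 = 82; next = 81
base 11: 81 = 7·11 + 4; at 12: 7·12 + 4 = 88; next = 87
base 12: 87 = 7·12 + 3; at 13: 7·13 + 3 = 94; next = 93

7·12 + 3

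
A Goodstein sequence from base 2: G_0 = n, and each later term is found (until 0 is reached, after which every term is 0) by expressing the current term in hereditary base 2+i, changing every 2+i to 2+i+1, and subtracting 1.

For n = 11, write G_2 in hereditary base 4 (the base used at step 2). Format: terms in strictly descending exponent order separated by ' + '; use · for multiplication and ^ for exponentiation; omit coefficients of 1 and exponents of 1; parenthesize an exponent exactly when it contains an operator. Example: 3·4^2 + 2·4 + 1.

11 —HB2→ 2^(2 + 1) + 2 + 1 —bump→ 3^(3 + 1) + 3 + 1 = 85 —(−1)→ 84
84 —HB3→ 3^(3 + 1) + 3 —bump→ 4^(4 + 1) + 4 = 1028 —(−1)→ 1027
1027 —HB4→ 4^(4 + 1) + 3 —bump→ 5^(5 + 1) + 3 = 15628 —(−1)→ 15627

4^(4 + 1) + 3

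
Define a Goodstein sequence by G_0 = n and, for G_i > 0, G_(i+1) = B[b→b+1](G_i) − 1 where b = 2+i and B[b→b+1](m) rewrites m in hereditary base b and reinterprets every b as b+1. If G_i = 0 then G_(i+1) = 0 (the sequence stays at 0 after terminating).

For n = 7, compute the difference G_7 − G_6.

(0) 7|_2 = 2^2 + 2 + 1 ↦ 3^3 + 3 + 1|_3 = 31 ⇒ 30
(1) 30|_3 = 3^3 + 3 ↦ 4^4 + 4|_4 = 260 ⇒ 259
(2) 259|_4 = 4^4 + 3 ↦ 5^5 + 3|_5 = 3128 ⇒ 3127
(3) 3127|_5 = 5^5 + 2 ↦ 6^6 + 2|_6 = 46658 ⇒ 46657
(4) 46657|_6 = 6^6 + 1 ↦ 7^7 + 1|_7 = 823544 ⇒ 823543
(5) 823543|_7 = 7^7 ↦ 8^8|_8 = 16777216 ⇒ 16777215
(6) 16777215|_8 = 7·8^7 + 7·8^6 + 7·8^5 + 7·8^4 + 7·8^3 + 7·8^2 + 7·8 + 7 ↦ 7·9^7 + 7·9^6 + 7·9^5 + 7·9^4 + 7·9^3 + 7·9^2 + 7·9 + 7|_9 = 37665880 ⇒ 37665879

20888664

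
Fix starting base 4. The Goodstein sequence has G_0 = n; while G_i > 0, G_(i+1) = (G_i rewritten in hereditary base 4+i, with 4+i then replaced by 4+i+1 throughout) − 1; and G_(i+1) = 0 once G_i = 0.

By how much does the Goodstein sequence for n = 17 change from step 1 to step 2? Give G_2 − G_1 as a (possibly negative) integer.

10

(0) 17|_4 = 4^2 + 1 ↦ 5^2 + 1|_5 = 26 ⇒ 25
(1) 25|_5 = 5^2 ↦ 6^2|_6 = 36 ⇒ 35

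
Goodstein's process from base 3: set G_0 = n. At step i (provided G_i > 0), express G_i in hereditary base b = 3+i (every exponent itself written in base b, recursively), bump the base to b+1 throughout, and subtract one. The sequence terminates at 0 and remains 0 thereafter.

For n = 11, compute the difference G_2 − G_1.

base 3: 11 = 3^2 + 2; at 4: 4^2 + 2 = 18; next = 17
base 4: 17 = 4^2 + 1; at 5: 5^2 + 1 = 26; next = 25

8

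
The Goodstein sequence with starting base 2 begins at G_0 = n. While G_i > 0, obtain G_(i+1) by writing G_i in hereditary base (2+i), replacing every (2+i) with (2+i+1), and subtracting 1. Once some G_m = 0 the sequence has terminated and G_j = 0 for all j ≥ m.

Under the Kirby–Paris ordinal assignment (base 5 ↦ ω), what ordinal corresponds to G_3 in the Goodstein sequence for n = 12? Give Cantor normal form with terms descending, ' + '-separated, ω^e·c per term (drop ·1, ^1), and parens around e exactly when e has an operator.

ω^(ω + 1) + ω^2·2 + ω·2

G_0 = 12. HB_2(12) = 2^(2 + 1) + 2^2. Bump = 108. G_1 = 107.
G_1 = 107. HB_3(107) = 3^(3 + 1) + 2·3^2 + 2·3 + 2. Bump = 1066. G_2 = 1065.
G_2 = 1065. HB_4(1065) = 4^(4 + 1) + 2·4^2 + 2·4 + 1. Bump = 15686. G_3 = 15685.
G_3 = 15685. HB_5(15685) = 5^(5 + 1) + 2·5^2 + 2·5. Bump = 280020. G_4 = 280019.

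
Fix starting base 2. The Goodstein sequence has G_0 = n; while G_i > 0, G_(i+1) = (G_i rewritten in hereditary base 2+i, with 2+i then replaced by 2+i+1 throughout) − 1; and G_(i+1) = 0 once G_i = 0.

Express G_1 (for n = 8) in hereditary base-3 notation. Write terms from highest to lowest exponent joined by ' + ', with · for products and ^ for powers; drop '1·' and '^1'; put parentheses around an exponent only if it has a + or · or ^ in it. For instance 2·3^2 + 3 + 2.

2·3^3 + 2·3^2 + 2·3 + 2

(0) 8|_2 = 2^(2 + 1) ↦ 3^(3 + 1)|_3 = 81 ⇒ 80
(1) 80|_3 = 2·3^3 + 2·3^2 + 2·3 + 2 ↦ 2·4^4 + 2·4^2 + 2·4 + 2|_4 = 554 ⇒ 553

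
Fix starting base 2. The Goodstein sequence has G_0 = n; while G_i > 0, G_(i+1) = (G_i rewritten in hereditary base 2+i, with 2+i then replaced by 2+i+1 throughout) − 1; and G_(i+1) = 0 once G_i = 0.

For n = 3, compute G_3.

G_0=3  [base 2] 2 + 1  →[2↦3]→  3 + 1 = 4  −1 ⇒ G_1=3
G_1=3  [base 3] 3  →[3↦4]→  4 = 4  −1 ⇒ G_2=3
G_2=3  [base 4] 3  →[4↦5]→  3 = 3  −1 ⇒ G_3=2
G_3=2  [base 5] 2  →[5↦6]→  2 = 2  −1 ⇒ G_4=1

2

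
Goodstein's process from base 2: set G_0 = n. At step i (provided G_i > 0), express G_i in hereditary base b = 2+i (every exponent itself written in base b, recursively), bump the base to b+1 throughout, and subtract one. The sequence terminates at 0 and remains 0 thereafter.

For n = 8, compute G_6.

33554571

G_0 = 8. HB_2(8) = 2^(2 + 1). Bump = 81. G_1 = 80.
G_1 = 80. HB_3(80) = 2·3^3 + 2·3^2 + 2·3 + 2. Bump = 554. G_2 = 553.
G_2 = 553. HB_4(553) = 2·4^4 + 2·4^2 + 2·4 + 1. Bump = 6311. G_3 = 6310.
G_3 = 6310. HB_5(6310) = 2·5^5 + 2·5^2 + 2·5. Bump = 93396. G_4 = 93395.
G_4 = 93395. HB_6(93395) = 2·6^6 + 2·6^2 + 6 + 5. Bump = 1647196. G_5 = 1647195.
G_5 = 1647195. HB_7(1647195) = 2·7^7 + 2·7^2 + 7 + 4. Bump = 33554572. G_6 = 33554571.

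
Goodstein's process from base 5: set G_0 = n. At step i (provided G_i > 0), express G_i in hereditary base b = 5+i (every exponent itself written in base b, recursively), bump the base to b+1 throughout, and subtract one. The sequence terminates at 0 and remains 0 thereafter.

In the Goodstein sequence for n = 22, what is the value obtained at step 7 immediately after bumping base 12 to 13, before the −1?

G_0=22  [base 5] 4·5 + 2  →[5↦6]→  4·6 + 2 = 26  −1 ⇒ G_1=25
G_1=25  [base 6] 4·6 + 1  →[6↦7]→  4·7 + 1 = 29  −1 ⇒ G_2=28
G_2=28  [base 7] 4·7  →[7↦8]→  4·8 = 32  −1 ⇒ G_3=31
G_3=31  [base 8] 3·8 + 7  →[8↦9]→  3·9 + 7 = 34  −1 ⇒ G_4=33
G_4=33  [base 9] 3·9 + 6  →[9↦10]→  3·10 + 6 = 36  −1 ⇒ G_5=35
G_5=35  [base 10] 3·10 + 5  →[10↦11]→  3·11 + 5 = 38  −1 ⇒ G_6=37
G_6=37  [base 11] 3·11 + 4  →[11↦12]→  3·12 + 4 = 40  −1 ⇒ G_7=39

42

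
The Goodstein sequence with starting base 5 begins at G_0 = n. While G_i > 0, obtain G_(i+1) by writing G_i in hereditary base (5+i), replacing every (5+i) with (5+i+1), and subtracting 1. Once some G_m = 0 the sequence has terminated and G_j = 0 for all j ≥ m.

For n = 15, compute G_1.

17

step 0: 15 = 3·5; sub 6 for 5: 3·6; = 18; G_1 = 18−1 = 17
step 1: 17 = 2·6 + 5; sub 7 for 6: 2·7 + 5; = 19; G_2 = 19−1 = 18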